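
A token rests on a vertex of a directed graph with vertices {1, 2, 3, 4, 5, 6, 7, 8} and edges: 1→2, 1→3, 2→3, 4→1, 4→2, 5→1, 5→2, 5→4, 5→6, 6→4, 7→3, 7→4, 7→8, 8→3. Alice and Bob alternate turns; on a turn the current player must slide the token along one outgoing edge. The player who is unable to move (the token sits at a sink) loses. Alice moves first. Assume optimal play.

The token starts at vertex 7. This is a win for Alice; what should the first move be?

Move to 4.

Build the W/L table. Terminal = L. A non-terminal position is W if it has a move to some L; otherwise it is L.
Every edge goes from a vertex to one that appears earlier in the order 3, 2, 1, 8, 4, 6, 5, 7, so processing vertices in that order labels each vertex after all of its successors.
3: no outgoing edge → L
2: can move to 3, which is L ⇒ W
1: can move to 3, which is L ⇒ W
8: can move to 3, which is L ⇒ W
4: moves to 1(W), 2(W); every one is W ⇒ L
6: can move to 4, which is L ⇒ W
5: can move to 4, which is L ⇒ W
7: can move to 4, which is L ⇒ W
From 7, the L positions reachable in one move are: 4, 3. Any move reaching one of these is winning.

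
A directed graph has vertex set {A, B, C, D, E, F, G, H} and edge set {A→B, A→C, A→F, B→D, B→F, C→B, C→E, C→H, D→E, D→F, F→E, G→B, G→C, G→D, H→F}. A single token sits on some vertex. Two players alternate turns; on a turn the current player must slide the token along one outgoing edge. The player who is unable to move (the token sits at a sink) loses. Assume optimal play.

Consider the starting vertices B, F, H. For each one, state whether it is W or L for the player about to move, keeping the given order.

Label each position W (a win for the player to move) or L (a loss). A position with no legal move is L; any other position is W exactly when some move reaches an L, and L when every move reaches a W.
Every edge goes from a vertex to one that appears earlier in the order E, F, D, H, B, C, G, A, so processing vertices in that order labels each vertex after all of its successors.
E: no outgoing edge → L
F: →E(L), so W
D: →E(L), so W
H: →F(W) only, which is W, so L
B: →D(W), F(W) — all W, so L
C: →B(L), so W
G: →B(L), so W
A: →B(L), so W

B: L, F: W, H: L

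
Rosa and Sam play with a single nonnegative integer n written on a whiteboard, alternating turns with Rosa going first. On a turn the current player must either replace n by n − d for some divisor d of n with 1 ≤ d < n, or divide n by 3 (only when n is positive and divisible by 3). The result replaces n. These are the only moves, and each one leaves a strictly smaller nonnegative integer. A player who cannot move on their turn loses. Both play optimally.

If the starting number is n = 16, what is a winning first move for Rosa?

Move to 15.

Positions with no move are L. A position that does have a move is losing for the player to move precisely when every available move leads to a winning position for the opponent. Fill in the labels:
n=0: no move → L
n=1: no move → L
n=2: reaches L-position 1 → W
n=3: reaches L-position 1 → W
n=4: only reaches 2(W), 3(W), all W → L
n=5: reaches L-position 4 → W
n=6: reaches L-position 4 → W
n=7: only reaches 6(W), which is W → L
n=8: reaches L-position 4 → W
n=9: only reaches 3(W), 6(W), 8(W), all W → L
n=10: reaches L-position 9 → W
n=11: only reaches 10(W), which is W → L
n=12: reaches L-position 4 → W
n=13: only reaches 12(W), which is W → L
n=14: reaches L-position 7 → W
n=15: only reaches 5(W), 10(W), 12(W), 14(W), all W → L
n=16: reaches L-position 15 → W
From 16, the L positions reachable in one move are: 15.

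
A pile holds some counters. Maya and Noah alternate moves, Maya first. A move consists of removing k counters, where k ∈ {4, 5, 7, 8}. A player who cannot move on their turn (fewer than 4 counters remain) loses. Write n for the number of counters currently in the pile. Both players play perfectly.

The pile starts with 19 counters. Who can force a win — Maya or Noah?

Maya wins.

Label each position W (a win for the player to move) or L (a loss). A position with no legal move is L; any other position is W exactly when some move reaches an L, and L when every move reaches a W.
n=0: no move → L
n=1: no move → L
n=2: no move → L
n=3: no move → L
n=4: →0(L), so W
n=5: →1(L), so W
n=6: →2(L), so W
n=7: →3(L), so W
n=8: →3(L), so W
n=9: →2(L), so W
n=10: →3(L), so W
n=11: →3(L), so W
n=12: →8(W), 7(W), 5(W), 4(W) — all W, so L
n=13: →9(W), 8(W), 6(W), 5(W) — all W, so L
n=14: →10(W), 9(W), 7(W), 6(W) — all W, so L
n=15: →11(W), 10(W), 8(W), 7(W) — all W, so L
n=16: →12(L), so W
n=17: →13(L), so W
n=18: →14(L), so W
n=19: →15(L), so W
The starting position 19 is W: Maya should remove 4, leaving 15, handing over an L position.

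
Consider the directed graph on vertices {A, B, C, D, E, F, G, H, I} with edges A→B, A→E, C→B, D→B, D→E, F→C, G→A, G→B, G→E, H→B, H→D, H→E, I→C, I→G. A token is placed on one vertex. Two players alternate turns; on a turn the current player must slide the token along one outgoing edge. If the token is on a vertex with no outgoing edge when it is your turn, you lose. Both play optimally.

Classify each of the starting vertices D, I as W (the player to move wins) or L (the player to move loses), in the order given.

D: W, I: L

Positions with no move are L. A position that does have a move is losing for the player to move precisely when every available move leads to a winning position for the opponent. Fill in the labels:
Every edge goes from a vertex to one that appears earlier in the order B, E, A, G, D, H, C, I, F, so processing vertices in that order labels each vertex after all of its successors.
B: no outgoing edge → L
E: no outgoing edge → L
A: W (go to E, an L position)
G: W (go to E, an L position)
D: W (go to E, an L position)
H: W (go to E, an L position)
C: W (go to B, an L position)
I: L (options C(W), G(W) are all W)
F: L (sole option C(W) is W)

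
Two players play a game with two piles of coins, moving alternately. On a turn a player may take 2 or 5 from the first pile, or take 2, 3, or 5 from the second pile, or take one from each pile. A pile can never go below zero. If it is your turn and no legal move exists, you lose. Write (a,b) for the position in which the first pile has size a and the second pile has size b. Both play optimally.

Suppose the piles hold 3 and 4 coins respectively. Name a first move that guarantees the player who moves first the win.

Move to (1,4).

Positions with no move are L. A position that does have a move is losing for the player to move precisely when every available move leads to a winning position for the opponent. Fill in the labels:
No move ever increases a pile, so every position that can arise here has a ≤ 3 and b ≤ 4; it is enough to label the cells with 0 ≤ a ≤ 3 and 0 ≤ b ≤ 4.
Every move lowers a or b (never raises either), so fill the grid row by row in increasing a, and left to right within a row: each cell's successors are then already labelled.
      b=0  b=1  b=2  b=3  b=4
a=0:    L    L    W    W    W
a=1:    L    W    W    W    L
a=2:    W    W    L    L    W
a=3:    W    L    L    W    W
Cells with no legal move (terminal, hence L): (0,0), (0,1), (1,0).
The remaining L cells, each justified by listing all of its moves:
(1,4): only reaches (1,2)(W), (1,1)(W), (0,3)(W), all W → L
(2,2): only reaches (0,2)(W), (2,0)(W), (1,1)(W), all W → L
(2,3): only reaches (0,3)(W), (2,1)(W), (2,0)(W), (1,2)(W), all W → L
(3,1): only reaches (1,1)(W), (2,0)(W), all W → L
(3,2): only reaches (1,2)(W), (3,0)(W), (2,1)(W), all W → L
Every other cell has at least one move into one of the L cells above, so it is W.
From (3,4), the L positions reachable in one move are: (1,4), (3,2), (3,1), (2,3). Any move reaching one of these is winning.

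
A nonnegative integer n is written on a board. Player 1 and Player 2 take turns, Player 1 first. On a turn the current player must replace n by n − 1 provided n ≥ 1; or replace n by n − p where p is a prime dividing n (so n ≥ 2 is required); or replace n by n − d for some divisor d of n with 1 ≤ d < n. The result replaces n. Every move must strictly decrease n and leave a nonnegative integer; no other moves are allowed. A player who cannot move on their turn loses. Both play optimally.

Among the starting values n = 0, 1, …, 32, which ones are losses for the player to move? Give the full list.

0, 4, 9, 14, 20, 26, 32

Use the standard recursion: the mover loses at a terminal position; elsewhere, the mover wins exactly when some move hands the opponent an L position.
n=0: no move → L
n=1: W (go to 0, an L position)
n=2: W (go to 0, an L position)
n=3: W (go to 0, an L position)
n=4: L (options 2(W), 3(W) are all W)
n=5: W (go to 0, an L position)
n=6: W (go to 4, an L position)
n=7: W (go to 0, an L position)
n=8: W (go to 4, an L position)
n=9: L (options 6(W), 8(W) are all W)
n=10: W (go to 9, an L position)
n=11: W (go to 0, an L position)
n=12: W (go to 9, an L position)
n=13: W (go to 0, an L position)
n=14: L (options 7(W), 12(W), 13(W) are all W)
n=15: W (go to 14, an L position)
n=16: W (go to 14, an L position)
n=17: W (go to 0, an L position)
n=18: W (go to 9, an L position)
n=19: W (go to 0, an L position)
n=20: L (options 10(W), 15(W), 16(W), 18(W), 19(W) are all W)
n=21: W (go to 14, an L position)
n=22: W (go to 20, an L position)
n=23: W (go to 0, an L position)
n=24: W (go to 20, an L position)
n=25: W (go to 20, an L position)
n=26: L (options 13(W), 24(W), 25(W) are all W)
n=27: W (go to 26, an L position)
n=28: W (go to 14, an L position)
n=29: W (go to 0, an L position)
n=30: W (go to 20, an L position)
n=31: W (go to 0, an L position)
n=32: L (options 16(W), 24(W), 28(W), 30(W), 31(W) are all W)
The losing starting values of n are exactly the entries labelled L in this table (7 of them).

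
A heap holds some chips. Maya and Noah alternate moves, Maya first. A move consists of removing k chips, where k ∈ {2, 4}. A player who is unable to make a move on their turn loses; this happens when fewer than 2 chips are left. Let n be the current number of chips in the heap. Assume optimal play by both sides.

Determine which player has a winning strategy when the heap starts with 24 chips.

Build the W/L table. Terminal = L. A non-terminal position is W if it has a move to some L; otherwise it is L.
n=0: no move → L
n=1: no move → L
n=2: reaches L-position 0 → W
n=3: reaches L-position 1 → W
n=4: reaches L-position 0 → W
n=5: reaches L-position 1 → W
n=6: only reaches 4(W), 2(W), all W → L
n=7: only reaches 5(W), 3(W), all W → L
n=8: reaches L-position 6 → W
n=9: reaches L-position 7 → W
n=10: reaches L-position 6 → W
n=11: reaches L-position 7 → W
n=12: only reaches 10(W), 8(W), all W → L
n=13: only reaches 11(W), 9(W), all W → L
n=14: reaches L-position 12 → W
n=15: reaches L-position 13 → W
n=16: reaches L-position 12 → W
n=17: reaches L-position 13 → W
n=18: only reaches 16(W), 14(W), all W → L
n=19: only reaches 17(W), 15(W), all W → L
n=20: reaches L-position 18 → W
n=21: reaches L-position 19 → W
n=22: reaches L-position 18 → W
n=23: reaches L-position 19 → W
n=24: only reaches 22(W), 20(W), all W → L
The starting position 24 is L: whatever Maya does, the opponent receives a W position.

Noah wins.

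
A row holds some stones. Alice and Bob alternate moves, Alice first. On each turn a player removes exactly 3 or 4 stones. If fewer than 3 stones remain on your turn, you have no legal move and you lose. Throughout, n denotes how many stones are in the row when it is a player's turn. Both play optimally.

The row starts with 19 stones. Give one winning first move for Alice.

Work bottom-up. With no move the player to move loses. Otherwise the position is W if at least one move leads to an L position for the opponent, and L if every move leads to a W.
n=0: no move → L
n=1: no move → L
n=2: no move → L
n=3: →0(L), so W
n=4: →1(L), so W
n=5: →2(L), so W
n=6: →2(L), so W
n=7: →4(W), 3(W) — all W, so L
n=8: →5(W), 4(W) — all W, so L
n=9: →6(W), 5(W) — all W, so L
n=10: →7(L), so W
n=11: →8(L), so W
n=12: →9(L), so W
n=13: →9(L), so W
n=14: →11(W), 10(W) — all W, so L
n=15: →12(W), 11(W) — all W, so L
n=16: →13(W), 12(W) — all W, so L
n=17: →14(L), so W
n=18: →15(L), so W
n=19: →16(L), so W
From 19, the L positions reachable in one move are: 16, 15. Any move reaching one of these is winning.

Remove 3, leaving 16.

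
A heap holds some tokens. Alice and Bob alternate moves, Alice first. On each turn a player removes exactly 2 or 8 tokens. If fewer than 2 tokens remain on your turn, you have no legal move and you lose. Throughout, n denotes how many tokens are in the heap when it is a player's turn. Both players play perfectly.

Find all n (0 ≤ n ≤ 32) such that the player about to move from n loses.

Classify positions by backward induction: terminal positions (no move available) are L. From any other position, the mover wins iff some move reaches an L.
n=0: no move → L
n=1: no move → L
n=2: reaches L-position 0 → W
n=3: reaches L-position 1 → W
n=4: only reaches 2(W), which is W → L
n=5: only reaches 3(W), which is W → L
n=6: reaches L-position 4 → W
n=7: reaches L-position 5 → W
n=8: reaches L-position 0 → W
n=9: reaches L-position 1 → W
n=10: only reaches 8(W), 2(W), all W → L
n=11: only reaches 9(W), 3(W), all W → L
n=12: reaches L-position 10 → W
n=13: reaches L-position 11 → W
n=14: only reaches 12(W), 6(W), all W → L
n=15: only reaches 13(W), 7(W), all W → L
n=16: reaches L-position 14 → W
n=17: reaches L-position 15 → W
n=18: reaches L-position 10 → W
n=19: reaches L-position 11 → W
n=20: only reaches 18(W), 12(W), all W → L
n=21: only reaches 19(W), 13(W), all W → L
n=22: reaches L-position 20 → W
n=23: reaches L-position 21 → W
n=24: only reaches 22(W), 16(W), all W → L
n=25: only reaches 23(W), 17(W), all W → L
n=26: reaches L-position 24 → W
n=27: reaches L-position 25 → W
n=28: reaches L-position 20 → W
n=29: reaches L-position 21 → W
n=30: only reaches 28(W), 22(W), all W → L
n=31: only reaches 29(W), 23(W), all W → L
n=32: reaches L-position 30 → W
The losing starting values of n are exactly the entries labelled L in this table (14 of them).

0, 1, 4, 5, 10, 11, 14, 15, 20, 21, 24, 25, 30, 31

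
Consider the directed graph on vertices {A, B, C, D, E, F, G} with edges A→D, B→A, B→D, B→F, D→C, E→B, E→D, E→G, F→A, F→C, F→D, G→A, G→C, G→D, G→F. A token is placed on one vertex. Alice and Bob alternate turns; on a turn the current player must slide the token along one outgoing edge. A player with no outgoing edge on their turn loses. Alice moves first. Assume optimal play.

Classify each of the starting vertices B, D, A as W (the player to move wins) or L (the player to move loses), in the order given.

B: W, D: W, A: L

Label each position W (a win for the player to move) or L (a loss). A position with no legal move is L; any other position is W exactly when some move reaches an L, and L when every move reaches a W.
Every edge goes from a vertex to one that appears earlier in the order C, D, A, F, B, G, E, so processing vertices in that order labels each vertex after all of its successors.
C: no outgoing edge → L
D: W (go to C, an L position)
A: L (sole option D(W) is W)
F: W (go to A, an L position)
B: W (go to A, an L position)
G: W (go to A, an L position)
E: L (options G(W), B(W), D(W) are all W)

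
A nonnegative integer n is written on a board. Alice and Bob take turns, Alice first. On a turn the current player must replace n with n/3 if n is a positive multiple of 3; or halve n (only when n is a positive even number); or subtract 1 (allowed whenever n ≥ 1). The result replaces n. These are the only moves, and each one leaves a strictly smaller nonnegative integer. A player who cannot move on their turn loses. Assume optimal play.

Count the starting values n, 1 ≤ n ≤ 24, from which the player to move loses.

9

Use the standard recursion: the mover loses at a terminal position; elsewhere, the mover wins exactly when some move hands the opponent an L position.
n=0: no move → L
n=1: can move to 0, which is L ⇒ W
n=2: the only move is to 1(W), a W ⇒ L
n=3: can move to 2, which is L ⇒ W
n=4: can move to 2, which is L ⇒ W
n=5: the only move is to 4(W), a W ⇒ L
n=6: can move to 2, which is L ⇒ W
n=7: the only move is to 6(W), a W ⇒ L
n=8: can move to 7, which is L ⇒ W
n=9: moves to 3(W), 8(W); every one is W ⇒ L
n=10: can move to 5, which is L ⇒ W
n=11: the only move is to 10(W), a W ⇒ L
n=12: can move to 11, which is L ⇒ W
n=13: the only move is to 12(W), a W ⇒ L
n=14: can move to 7, which is L ⇒ W
n=15: can move to 5, which is L ⇒ W
n=16: moves to 8(W), 15(W); every one is W ⇒ L
n=17: can move to 16, which is L ⇒ W
n=18: can move to 9, which is L ⇒ W
n=19: the only move is to 18(W), a W ⇒ L
n=20: can move to 19, which is L ⇒ W
n=21: can move to 7, which is L ⇒ W
n=22: can move to 11, which is L ⇒ W
n=23: the only move is to 22(W), a W ⇒ L
n=24: can move to 23, which is L ⇒ W
L entries with 1 ≤ n ≤ 24 (n=0 is outside the asked range and is not counted): n = 2, 5, 7, 9, 11, 13, 16, 19, 23; that makes 9.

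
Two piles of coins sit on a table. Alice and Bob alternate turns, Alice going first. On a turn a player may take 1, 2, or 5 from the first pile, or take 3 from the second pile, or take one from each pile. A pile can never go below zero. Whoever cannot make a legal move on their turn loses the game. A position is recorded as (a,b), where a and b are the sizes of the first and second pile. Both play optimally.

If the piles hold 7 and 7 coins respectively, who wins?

Positions with no move are L. A position that does have a move is losing for the player to move precisely when every available move leads to a winning position for the opponent. Fill in the labels:
No move ever increases a pile, so every position that can arise here has a ≤ 7 and b ≤ 7; it is enough to label the cells with 0 ≤ a ≤ 7 and 0 ≤ b ≤ 7.
Every move lowers a or b (never raises either), so fill the grid row by row in increasing a, and left to right within a row: each cell's successors are then already labelled.
      b=0  b=1  b=2  b=3  b=4  b=5  b=6  b=7
a=0:    L    L    L    W    W    W    L    L
a=1:    W    W    W    W    L    L    W    W
a=2:    W    W    W    L    W    W    W    W
a=3:    L    L    L    W    W    W    L    L
a=4:    W    W    W    W    L    L    W    W
a=5:    W    W    W    L    W    W    W    W
a=6:    L    L    L    W    W    W    L    L
a=7:    W    W    W    W    L    L    W    W
Cells with no legal move (terminal, hence L): (0,0), (0,1), (0,2).
The remaining L cells, each justified by listing all of its moves:
(0,6): the only move is to (0,3)(W), a W ⇒ L
(0,7): the only move is to (0,4)(W), a W ⇒ L
(1,4): moves to (0,4)(W), (1,1)(W), (0,3)(W); every one is W ⇒ L
(1,5): moves to (0,5)(W), (1,2)(W), (0,4)(W); every one is W ⇒ L
(2,3): moves to (1,3)(W), (0,3)(W), (2,0)(W), (1,2)(W); every one is W ⇒ L
(3,0): moves to (2,0)(W), (1,0)(W); every one is W ⇒ L
(3,1): moves to (2,1)(W), (1,1)(W), (2,0)(W); every one is W ⇒ L
(3,2): moves to (2,2)(W), (1,2)(W), (2,1)(W); every one is W ⇒ L
(3,6): moves to (2,6)(W), (1,6)(W), (3,3)(W), (2,5)(W); every one is W ⇒ L
(3,7): moves to (2,7)(W), (1,7)(W), (3,4)(W), (2,6)(W); every one is W ⇒ L
(4,4): moves to (3,4)(W), (2,4)(W), (4,1)(W), (3,3)(W); every one is W ⇒ L
(4,5): moves to (3,5)(W), (2,5)(W), (4,2)(W), (3,4)(W); every one is W ⇒ L
(5,3): moves to (4,3)(W), (3,3)(W), (0,3)(W), (5,0)(W), (4,2)(W); every one is W ⇒ L
(6,0): moves to (5,0)(W), (4,0)(W), (1,0)(W); every one is W ⇒ L
(6,1): moves to (5,1)(W), (4,1)(W), (1,1)(W), (5,0)(W); every one is W ⇒ L
(6,2): moves to (5,2)(W), (4,2)(W), (1,2)(W), (5,1)(W); every one is W ⇒ L
(6,6): moves to (5,6)(W), (4,6)(W), (1,6)(W), (6,3)(W), (5,5)(W); every one is W ⇒ L
(6,7): moves to (5,7)(W), (4,7)(W), (1,7)(W), (6,4)(W), (5,6)(W); every one is W ⇒ L
(7,4): moves to (6,4)(W), (5,4)(W), (2,4)(W), (7,1)(W), (6,3)(W); every one is W ⇒ L
(7,5): moves to (6,5)(W), (5,5)(W), (2,5)(W), (7,2)(W), (6,4)(W); every one is W ⇒ L
Every other cell has at least one move into one of the L cells above, so it is W.
The starting position (7,7) is W: Alice should move to (6,7), handing over an L position.

Alice wins.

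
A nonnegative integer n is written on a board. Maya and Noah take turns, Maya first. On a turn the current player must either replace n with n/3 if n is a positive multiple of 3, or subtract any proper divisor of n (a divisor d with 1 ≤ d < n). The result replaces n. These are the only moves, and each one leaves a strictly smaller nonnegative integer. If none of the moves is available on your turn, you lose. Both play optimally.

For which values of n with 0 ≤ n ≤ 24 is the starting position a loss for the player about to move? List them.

Use the standard recursion: the mover loses at a terminal position; elsewhere, the mover wins exactly when some move hands the opponent an L position.
n=0: no move → L
n=1: no move → L
n=2: →1(L), so W
n=3: →1(L), so W
n=4: →2(W), 3(W) — all W, so L
n=5: →4(L), so W
n=6: →4(L), so W
n=7: →6(W) only, which is W, so L
n=8: →4(L), so W
n=9: →3(W), 6(W), 8(W) — all W, so L
n=10: →9(L), so W
n=11: →10(W) only, which is W, so L
n=12: →4(L), so W
n=13: →12(W) only, which is W, so L
n=14: →7(L), so W
n=15: →5(W), 10(W), 12(W), 14(W) — all W, so L
n=16: →15(L), so W
n=17: →16(W) only, which is W, so L
n=18: →9(L), so W
n=19: →18(W) only, which is W, so L
n=20: →15(L), so W
n=21: →7(L), so W
n=22: →11(L), so W
n=23: →22(W) only, which is W, so L
n=24: →23(L), so W
Reading off the rows marked L gives the requested list; there are 11 such values of n.

0, 1, 4, 7, 9, 11, 13, 15, 17, 19, 23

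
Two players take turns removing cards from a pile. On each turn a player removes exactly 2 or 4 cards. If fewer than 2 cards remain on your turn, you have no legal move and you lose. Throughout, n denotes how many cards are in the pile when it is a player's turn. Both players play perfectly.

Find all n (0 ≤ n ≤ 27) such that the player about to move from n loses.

0, 1, 6, 7, 12, 13, 18, 19, 24, 25

Label each position W (a win for the player to move) or L (a loss). A position with no legal move is L; any other position is W exactly when some move reaches an L, and L when every move reaches a W.
n=0: no move → L
n=1: no move → L
n=2: W (go to 0, an L position)
n=3: W (go to 1, an L position)
n=4: W (go to 0, an L position)
n=5: W (go to 1, an L position)
n=6: L (options 4(W), 2(W) are all W)
n=7: L (options 5(W), 3(W) are all W)
n=8: W (go to 6, an L position)
n=9: W (go to 7, an L position)
n=10: W (go to 6, an L position)
n=11: W (go to 7, an L position)
n=12: L (options 10(W), 8(W) are all W)
n=13: L (options 11(W), 9(W) are all W)
n=14: W (go to 12, an L position)
n=15: W (go to 13, an L position)
n=16: W (go to 12, an L position)
n=17: W (go to 13, an L position)
n=18: L (options 16(W), 14(W) are all W)
n=19: L (options 17(W), 15(W) are all W)
n=20: W (go to 18, an L position)
n=21: W (go to 19, an L position)
n=22: W (go to 18, an L position)
n=23: W (go to 19, an L position)
n=24: L (options 22(W), 20(W) are all W)
n=25: L (options 23(W), 21(W) are all W)
n=26: W (go to 24, an L position)
n=27: W (go to 25, an L position)
Reading off the rows marked L gives the requested list; there are 10 such values of n.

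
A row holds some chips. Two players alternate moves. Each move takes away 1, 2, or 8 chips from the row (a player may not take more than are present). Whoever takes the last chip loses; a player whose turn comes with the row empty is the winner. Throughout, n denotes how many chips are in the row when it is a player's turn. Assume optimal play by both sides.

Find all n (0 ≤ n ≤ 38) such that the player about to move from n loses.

1, 4, 7, 10, 13, 16, 19, 22, 25, 28, 31, 34, 37

Positions with no move are W. A position that does have a move is losing for the player to move precisely when every available move leads to a winning position for the opponent. Fill in the labels:
n=0: no move; the opponent has just taken the last chip and therefore loses → W
n=1: the only move is to 0(W), a W ⇒ L
n=2: can move to 1, which is L ⇒ W
n=3: can move to 1, which is L ⇒ W
n=4: moves to 3(W), 2(W); every one is W ⇒ L
n=5: can move to 4, which is L ⇒ W
n=6: can move to 4, which is L ⇒ W
n=7: moves to 6(W), 5(W); every one is W ⇒ L
n=8: can move to 7, which is L ⇒ W
n=9: can move to 7, which is L ⇒ W
n=10: moves to 9(W), 8(W), 2(W); every one is W ⇒ L
n=11: can move to 10, which is L ⇒ W
n=12: can move to 10, which is L ⇒ W
n=13: moves to 12(W), 11(W), 5(W); every one is W ⇒ L
n=14: can move to 13, which is L ⇒ W
n=15: can move to 13, which is L ⇒ W
n=16: moves to 15(W), 14(W), 8(W); every one is W ⇒ L
n=17: can move to 16, which is L ⇒ W
n=18: can move to 16, which is L ⇒ W
n=19: moves to 18(W), 17(W), 11(W); every one is W ⇒ L
n=20: can move to 19, which is L ⇒ W
n=21: can move to 19, which is L ⇒ W
n=22: moves to 21(W), 20(W), 14(W); every one is W ⇒ L
n=23: can move to 22, which is L ⇒ W
n=24: can move to 22, which is L ⇒ W
n=25: moves to 24(W), 23(W), 17(W); every one is W ⇒ L
n=26: can move to 25, which is L ⇒ W
n=27: can move to 25, which is L ⇒ W
n=28: moves to 27(W), 26(W), 20(W); every one is W ⇒ L
n=29: can move to 28, which is L ⇒ W
n=30: can move to 28, which is L ⇒ W
n=31: moves to 30(W), 29(W), 23(W); every one is W ⇒ L
n=32: can move to 31, which is L ⇒ W
n=33: can move to 31, which is L ⇒ W
n=34: moves to 33(W), 32(W), 26(W); every one is W ⇒ L
n=35: can move to 34, which is L ⇒ W
n=36: can move to 34, which is L ⇒ W
n=37: moves to 36(W), 35(W), 29(W); every one is W ⇒ L
n=38: can move to 37, which is L ⇒ W
The losing starting values of n are exactly the entries labelled L in this table (13 of them).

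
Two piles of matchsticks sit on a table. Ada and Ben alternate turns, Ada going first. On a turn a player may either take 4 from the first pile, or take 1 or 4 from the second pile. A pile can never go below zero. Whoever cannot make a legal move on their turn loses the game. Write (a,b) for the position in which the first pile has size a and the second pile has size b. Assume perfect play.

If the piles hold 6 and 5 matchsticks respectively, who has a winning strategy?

Ada wins.

Use the standard recursion: the mover loses at a terminal position; elsewhere, the mover wins exactly when some move hands the opponent an L position.
No move ever increases a pile, so every position that can arise here has a ≤ 6 and b ≤ 5; it is enough to label the cells with 0 ≤ a ≤ 6 and 0 ≤ b ≤ 5.
Every move lowers a or b (never raises either), so fill the grid row by row in increasing a, and left to right within a row: each cell's successors are then already labelled.
      b=0  b=1  b=2  b=3  b=4  b=5
a=0:    L    W    L    W    W    L
a=1:    L    W    L    W    W    L
a=2:    L    W    L    W    W    L
a=3:    L    W    L    W    W    L
a=4:    W    L    W    L    W    W
a=5:    W    L    W    L    W    W
a=6:    W    L    W    L    W    W
Cells with no legal move (terminal, hence L): (0,0), (1,0), (2,0), (3,0).
The remaining L cells, each justified by listing all of its moves:
(0,2): the only move is to (0,1)(W), a W ⇒ L
(0,5): moves to (0,4)(W), (0,1)(W); every one is W ⇒ L
(1,2): the only move is to (1,1)(W), a W ⇒ L
(1,5): moves to (1,4)(W), (1,1)(W); every one is W ⇒ L
(2,2): the only move is to (2,1)(W), a W ⇒ L
(2,5): moves to (2,4)(W), (2,1)(W); every one is W ⇒ L
(3,2): the only move is to (3,1)(W), a W ⇒ L
(3,5): moves to (3,4)(W), (3,1)(W); every one is W ⇒ L
(4,1): moves to (0,1)(W), (4,0)(W); every one is W ⇒ L
(4,3): moves to (0,3)(W), (4,2)(W); every one is W ⇒ L
(5,1): moves to (1,1)(W), (5,0)(W); every one is W ⇒ L
(5,3): moves to (1,3)(W), (5,2)(W); every one is W ⇒ L
(6,1): moves to (2,1)(W), (6,0)(W); every one is W ⇒ L
(6,3): moves to (2,3)(W), (6,2)(W); every one is W ⇒ L
Every other cell has at least one move into one of the L cells above, so it is W.
From (6,5) Ada can move to (2,5), reaching an L position.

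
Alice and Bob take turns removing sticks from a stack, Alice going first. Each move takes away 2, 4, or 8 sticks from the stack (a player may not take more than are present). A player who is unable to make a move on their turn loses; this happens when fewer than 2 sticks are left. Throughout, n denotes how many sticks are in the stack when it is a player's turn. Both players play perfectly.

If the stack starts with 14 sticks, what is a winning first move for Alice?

Classify positions by backward induction: terminal positions (no move available) are L. From any other position, the mover wins iff some move reaches an L.
n=0: no move → L
n=1: no move → L
n=2: W (go to 0, an L position)
n=3: W (go to 1, an L position)
n=4: W (go to 0, an L position)
n=5: W (go to 1, an L position)
n=6: L (options 4(W), 2(W) are all W)
n=7: L (options 5(W), 3(W) are all W)
n=8: W (go to 6, an L position)
n=9: W (go to 7, an L position)
n=10: W (go to 6, an L position)
n=11: W (go to 7, an L position)
n=12: L (options 10(W), 8(W), 4(W) are all W)
n=13: L (options 11(W), 9(W), 5(W) are all W)
n=14: W (go to 12, an L position)
From 14, the L positions reachable in one move are: 12, 6. Any move reaching one of these is winning.

Remove 2, leaving 12.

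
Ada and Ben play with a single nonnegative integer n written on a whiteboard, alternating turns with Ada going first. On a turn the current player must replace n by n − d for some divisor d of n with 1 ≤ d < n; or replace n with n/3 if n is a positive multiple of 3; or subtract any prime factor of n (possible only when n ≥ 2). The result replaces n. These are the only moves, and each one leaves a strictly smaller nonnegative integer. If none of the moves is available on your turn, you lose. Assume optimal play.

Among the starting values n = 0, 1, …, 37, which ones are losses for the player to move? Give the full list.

0, 1, 4, 9, 14, 20, 26, 32, 35

Compute win/loss labels from the base case upward. A position with no move is L. Any other position is W if it can reach an L in one move, else L.
n=0: no move → L
n=1: no move → L
n=2: reaches L-position 0 → W
n=3: reaches L-position 0 → W
n=4: only reaches 2(W), 3(W), all W → L
n=5: reaches L-position 0 → W
n=6: reaches L-position 4 → W
n=7: reaches L-position 0 → W
n=8: reaches L-position 4 → W
n=9: only reaches 3(W), 6(W), 8(W), all W → L
n=10: reaches L-position 9 → W
n=11: reaches L-position 0 → W
n=12: reaches L-position 4 → W
n=13: reaches L-position 0 → W
n=14: only reaches 7(W), 12(W), 13(W), all W → L
n=15: reaches L-position 14 → W
n=16: reaches L-position 14 → W
n=17: reaches L-position 0 → W
n=18: reaches L-position 9 → W
n=19: reaches L-position 0 → W
n=20: only reaches 10(W), 15(W), 16(W), 18(W), 19(W), all W → L
n=21: reaches L-position 14 → W
n=22: reaches L-position 20 → W
n=23: reaches L-position 0 → W
n=24: reaches L-position 20 → W
n=25: reaches L-position 20 → W
n=26: only reaches 13(W), 24(W), 25(W), all W → L
n=27: reaches L-position 9 → W
n=28: reaches L-position 14 → W
n=29: reaches L-position 0 → W
n=30: reaches L-position 20 → W
n=31: reaches L-position 0 → W
n=32: only reaches 16(W), 24(W), 28(W), 30(W), 31(W), all W → L
n=33: reaches L-position 32 → W
n=34: reaches L-position 32 → W
n=35: only reaches 28(W), 30(W), 34(W), all W → L
n=36: reaches L-position 32 → W
n=37: reaches L-position 0 → W
The losing starting values of n are exactly the entries labelled L in this table (9 of them).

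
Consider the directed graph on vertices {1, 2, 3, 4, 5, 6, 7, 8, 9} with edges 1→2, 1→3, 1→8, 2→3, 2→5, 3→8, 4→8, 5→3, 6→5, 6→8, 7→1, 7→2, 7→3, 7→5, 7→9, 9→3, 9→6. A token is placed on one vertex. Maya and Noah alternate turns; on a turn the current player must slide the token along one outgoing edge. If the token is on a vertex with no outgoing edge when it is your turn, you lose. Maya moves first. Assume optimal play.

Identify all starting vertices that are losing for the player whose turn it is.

5, 8, 9

Classify positions by backward induction: terminal positions (no move available) are L. From any other position, the mover wins iff some move reaches an L.
Every edge goes from a vertex to one that appears earlier in the order 8, 3, 5, 2, 6, 9, 1, 7, 4, so processing vertices in that order labels each vertex after all of its successors.
8: no outgoing edge → L
3: can move to 8, which is L ⇒ W
5: the only move is to 3(W), a W ⇒ L
2: can move to 5, which is L ⇒ W
6: can move to 5, which is L ⇒ W
9: moves to 6(W), 3(W); every one is W ⇒ L
1: can move to 8, which is L ⇒ W
7: can move to 9, which is L ⇒ W
4: can move to 8, which is L ⇒ W
Reading off the rows marked L gives the requested list; there are 3 such vertices.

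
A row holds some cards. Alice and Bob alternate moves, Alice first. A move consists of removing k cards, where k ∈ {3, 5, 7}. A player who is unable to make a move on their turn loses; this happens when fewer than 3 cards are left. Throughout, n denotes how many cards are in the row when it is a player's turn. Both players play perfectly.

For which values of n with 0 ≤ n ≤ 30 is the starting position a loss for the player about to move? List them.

Positions with no move are L. A position that does have a move is losing for the player to move precisely when every available move leads to a winning position for the opponent. Fill in the labels:
n=0: no move → L
n=1: no move → L
n=2: no move → L
n=3: reaches L-position 0 → W
n=4: reaches L-position 1 → W
n=5: reaches L-position 2 → W
n=6: reaches L-position 1 → W
n=7: reaches L-position 2 → W
n=8: reaches L-position 1 → W
n=9: reaches L-position 2 → W
n=10: only reaches 7(W), 5(W), 3(W), all W → L
n=11: only reaches 8(W), 6(W), 4(W), all W → L
n=12: only reaches 9(W), 7(W), 5(W), all W → L
n=13: reaches L-position 10 → W
n=14: reaches L-position 11 → W
n=15: reaches L-position 12 → W
n=16: reaches L-position 11 → W
n=17: reaches L-position 12 → W
n=18: reaches L-position 11 → W
n=19: reaches L-position 12 → W
n=20: only reaches 17(W), 15(W), 13(W), all W → L
n=21: only reaches 18(W), 16(W), 14(W), all W → L
n=22: only reaches 19(W), 17(W), 15(W), all W → L
n=23: reaches L-position 20 → W
n=24: reaches L-position 21 → W
n=25: reaches L-position 22 → W
n=26: reaches L-position 21 → W
n=27: reaches L-position 22 → W
n=28: reaches L-position 21 → W
n=29: reaches L-position 22 → W
n=30: only reaches 27(W), 25(W), 23(W), all W → L
Reading off the rows marked L gives the requested list; there are 10 such values of n.

0, 1, 2, 10, 11, 12, 20, 21, 22, 30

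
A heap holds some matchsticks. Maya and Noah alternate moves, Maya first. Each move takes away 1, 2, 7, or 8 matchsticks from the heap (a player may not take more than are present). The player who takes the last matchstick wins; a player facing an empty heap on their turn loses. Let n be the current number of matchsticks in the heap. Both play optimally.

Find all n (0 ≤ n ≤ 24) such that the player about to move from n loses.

Compute win/loss labels from the base case upward. A position with no move is L. Any other position is W if it can reach an L in one move, else L.
n=0: no move → L
n=1: can move to 0, which is L ⇒ W
n=2: can move to 0, which is L ⇒ W
n=3: moves to 2(W), 1(W); every one is W ⇒ L
n=4: can move to 3, which is L ⇒ W
n=5: can move to 3, which is L ⇒ W
n=6: moves to 5(W), 4(W); every one is W ⇒ L
n=7: can move to 6, which is L ⇒ W
n=8: can move to 6, which is L ⇒ W
n=9: moves to 8(W), 7(W), 2(W), 1(W); every one is W ⇒ L
n=10: can move to 9, which is L ⇒ W
n=11: can move to 9, which is L ⇒ W
n=12: moves to 11(W), 10(W), 5(W), 4(W); every one is W ⇒ L
n=13: can move to 12, which is L ⇒ W
n=14: can move to 12, which is L ⇒ W
n=15: moves to 14(W), 13(W), 8(W), 7(W); every one is W ⇒ L
n=16: can move to 15, which is L ⇒ W
n=17: can move to 15, which is L ⇒ W
n=18: moves to 17(W), 16(W), 11(W), 10(W); every one is W ⇒ L
n=19: can move to 18, which is L ⇒ W
n=20: can move to 18, which is L ⇒ W
n=21: moves to 20(W), 19(W), 14(W), 13(W); every one is W ⇒ L
n=22: can move to 21, which is L ⇒ W
n=23: can move to 21, which is L ⇒ W
n=24: moves to 23(W), 22(W), 17(W), 16(W); every one is W ⇒ L
The losing starting values of n are exactly the entries labelled L in this table (9 of them).

0, 3, 6, 9, 12, 15, 18, 21, 24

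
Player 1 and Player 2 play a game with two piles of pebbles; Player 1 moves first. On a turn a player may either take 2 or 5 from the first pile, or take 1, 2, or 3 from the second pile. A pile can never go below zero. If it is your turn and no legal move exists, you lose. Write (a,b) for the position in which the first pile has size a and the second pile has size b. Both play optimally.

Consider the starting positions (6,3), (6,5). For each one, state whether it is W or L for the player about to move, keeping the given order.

(6,3): W, (6,5): L

Work bottom-up. With no move the player to move loses. Otherwise the position is W if at least one move leads to an L position for the opponent, and L if every move leads to a W.
No move ever increases a pile, so every position that can arise here has a ≤ 6 and b ≤ 5; it is enough to label the cells with 0 ≤ a ≤ 6 and 0 ≤ b ≤ 5.
Every move lowers a or b (never raises either), so fill the grid row by row in increasing a, and left to right within a row: each cell's successors are then already labelled.
      b=0  b=1  b=2  b=3  b=4  b=5
a=0:    L    W    W    W    L    W
a=1:    L    W    W    W    L    W
a=2:    W    L    W    W    W    L
a=3:    W    L    W    W    W    L
a=4:    L    W    W    W    L    W
a=5:    W    W    L    W    W    W
a=6:    W    L    W    W    W    L
Cells with no legal move (terminal, hence L): (0,0), (1,0).
The remaining L cells, each justified by listing all of its moves:
(0,4): L (options (0,3)(W), (0,2)(W), (0,1)(W) are all W)
(1,4): L (options (1,3)(W), (1,2)(W), (1,1)(W) are all W)
(2,1): L (options (0,1)(W), (2,0)(W) are all W)
(2,5): L (options (0,5)(W), (2,4)(W), (2,3)(W), (2,2)(W) are all W)
(3,1): L (options (1,1)(W), (3,0)(W) are all W)
(3,5): L (options (1,5)(W), (3,4)(W), (3,3)(W), (3,2)(W) are all W)
(4,0): L (sole option (2,0)(W) is W)
(4,4): L (options (2,4)(W), (4,3)(W), (4,2)(W), (4,1)(W) are all W)
(5,2): L (options (3,2)(W), (0,2)(W), (5,1)(W), (5,0)(W) are all W)
(6,1): L (options (4,1)(W), (1,1)(W), (6,0)(W) are all W)
(6,5): L (options (4,5)(W), (1,5)(W), (6,4)(W), (6,3)(W), (6,2)(W) are all W)
Every other cell has at least one move into one of the L cells above, so it is W.
(6,3): the move to (6,1) reaches an L cell, so W
(6,5): one of the L cells justified above, so L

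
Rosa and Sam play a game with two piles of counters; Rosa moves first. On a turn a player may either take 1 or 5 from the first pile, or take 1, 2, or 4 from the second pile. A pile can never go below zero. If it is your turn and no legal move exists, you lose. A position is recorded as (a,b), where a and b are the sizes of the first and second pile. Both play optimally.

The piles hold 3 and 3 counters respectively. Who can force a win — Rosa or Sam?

Work bottom-up. With no move the player to move loses. Otherwise the position is W if at least one move leads to an L position for the opponent, and L if every move leads to a W.
No move ever increases a pile, so every position that can arise here has a ≤ 3 and b ≤ 3; it is enough to label the cells with 0 ≤ a ≤ 3 and 0 ≤ b ≤ 3.
Every move lowers a or b (never raises either), so fill the grid row by row in increasing a, and left to right within a row: each cell's successors are then already labelled.
      b=0  b=1  b=2  b=3
a=0:    L    W    W    L
a=1:    W    L    W    W
a=2:    L    W    W    L
a=3:    W    L    W    W
Cells with no legal move (terminal, hence L): (0,0).
The remaining L cells, each justified by listing all of its moves:
(0,3): only reaches (0,2)(W), (0,1)(W), all W → L
(1,1): only reaches (0,1)(W), (1,0)(W), all W → L
(2,0): only reaches (1,0)(W), which is W → L
(2,3): only reaches (1,3)(W), (2,2)(W), (2,1)(W), all W → L
(3,1): only reaches (2,1)(W), (3,0)(W), all W → L
Every other cell has at least one move into one of the L cells above, so it is W.
The starting position (3,3) is W: Rosa should move to (2,3), handing over an L position.

Rosa wins.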